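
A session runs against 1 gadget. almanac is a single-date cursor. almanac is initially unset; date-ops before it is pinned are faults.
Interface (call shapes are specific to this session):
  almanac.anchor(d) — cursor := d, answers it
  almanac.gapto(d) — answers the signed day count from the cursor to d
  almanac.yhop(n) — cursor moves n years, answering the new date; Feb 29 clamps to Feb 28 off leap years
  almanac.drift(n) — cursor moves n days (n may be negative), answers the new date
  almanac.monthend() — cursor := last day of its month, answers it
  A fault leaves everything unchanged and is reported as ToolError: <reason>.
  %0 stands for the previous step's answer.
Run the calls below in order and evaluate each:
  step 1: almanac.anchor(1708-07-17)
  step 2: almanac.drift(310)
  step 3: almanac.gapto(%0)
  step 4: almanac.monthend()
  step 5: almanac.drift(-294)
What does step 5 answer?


CALL almanac.anchor[d=1708-07-17]
RET  1708-07-17
CALL almanac.drift[n=310]
RET  1709-05-23
CALL almanac.gapto[d=%0]
RET  0
CALL almanac.monthend[]
RET  1709-05-31
CALL almanac.drift[n=-294]
RET  1708-08-10

Answer: 1708-08-10


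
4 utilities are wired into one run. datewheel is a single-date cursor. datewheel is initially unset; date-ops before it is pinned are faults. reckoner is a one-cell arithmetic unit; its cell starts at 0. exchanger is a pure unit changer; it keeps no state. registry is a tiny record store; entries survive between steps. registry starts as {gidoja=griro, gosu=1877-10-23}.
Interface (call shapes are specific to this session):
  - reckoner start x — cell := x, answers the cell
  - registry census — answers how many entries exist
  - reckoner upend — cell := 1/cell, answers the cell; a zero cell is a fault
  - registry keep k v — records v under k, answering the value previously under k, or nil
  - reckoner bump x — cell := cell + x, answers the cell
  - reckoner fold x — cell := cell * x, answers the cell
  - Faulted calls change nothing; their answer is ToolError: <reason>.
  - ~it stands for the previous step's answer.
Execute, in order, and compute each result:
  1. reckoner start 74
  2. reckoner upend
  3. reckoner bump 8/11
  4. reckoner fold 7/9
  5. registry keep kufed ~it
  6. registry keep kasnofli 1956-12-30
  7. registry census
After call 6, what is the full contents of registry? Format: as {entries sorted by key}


-- reckoner start(74) == 74
-- reckoner upend() == 1/74
-- reckoner bump(8/11) == 603/814
-- reckoner fold(7/9) == 469/814
-- registry keep(kufed, ~it) == nil
-- registry keep(kasnofli, 1956-12-30) == nil
-- registry census() == 4

Answer: {gidoja=griro, gosu=1877-10-23, kasnofli=1956-12-30, kufed=469/814}


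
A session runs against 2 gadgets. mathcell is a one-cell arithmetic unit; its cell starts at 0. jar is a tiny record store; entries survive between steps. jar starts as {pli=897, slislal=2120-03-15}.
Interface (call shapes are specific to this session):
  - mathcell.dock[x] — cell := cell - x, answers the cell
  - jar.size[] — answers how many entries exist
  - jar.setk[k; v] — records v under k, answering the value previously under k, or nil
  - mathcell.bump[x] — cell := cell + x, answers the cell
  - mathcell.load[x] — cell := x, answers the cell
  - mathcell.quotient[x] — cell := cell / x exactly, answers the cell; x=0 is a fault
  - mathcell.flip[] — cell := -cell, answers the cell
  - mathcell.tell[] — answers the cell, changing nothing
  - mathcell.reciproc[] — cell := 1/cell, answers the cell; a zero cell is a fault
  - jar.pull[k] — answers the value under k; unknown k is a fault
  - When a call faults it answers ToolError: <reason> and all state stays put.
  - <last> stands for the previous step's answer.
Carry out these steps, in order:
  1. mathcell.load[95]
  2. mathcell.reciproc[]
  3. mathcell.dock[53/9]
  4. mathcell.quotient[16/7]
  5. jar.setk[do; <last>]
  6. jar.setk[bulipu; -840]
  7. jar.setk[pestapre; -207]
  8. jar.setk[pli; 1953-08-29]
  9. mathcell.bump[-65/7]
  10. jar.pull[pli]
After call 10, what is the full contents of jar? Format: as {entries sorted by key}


Answer: {bulipu=-840, do=-17591/6840, pestapre=-207, pli=1953-08-29, slislal=2120-03-15}

Derivation:
% mathcell.load x=95
[out] 95
% mathcell.reciproc
[out] 1/95
% mathcell.dock x=53/9
[out] -5026/855
% mathcell.quotient x=16/7
[out] -17591/6840
% jar.setk k=do v=<last>
[out] nil
% jar.setk k=bulipu v=-840
[out] nil
% jar.setk k=pestapre v=-207
[out] nil
% jar.setk k=pli v=1953-08-29
[out] 897
% mathcell.bump x=-65/7
[out] -567737/47880
% jar.pull k=pli
[out] 1953-08-29


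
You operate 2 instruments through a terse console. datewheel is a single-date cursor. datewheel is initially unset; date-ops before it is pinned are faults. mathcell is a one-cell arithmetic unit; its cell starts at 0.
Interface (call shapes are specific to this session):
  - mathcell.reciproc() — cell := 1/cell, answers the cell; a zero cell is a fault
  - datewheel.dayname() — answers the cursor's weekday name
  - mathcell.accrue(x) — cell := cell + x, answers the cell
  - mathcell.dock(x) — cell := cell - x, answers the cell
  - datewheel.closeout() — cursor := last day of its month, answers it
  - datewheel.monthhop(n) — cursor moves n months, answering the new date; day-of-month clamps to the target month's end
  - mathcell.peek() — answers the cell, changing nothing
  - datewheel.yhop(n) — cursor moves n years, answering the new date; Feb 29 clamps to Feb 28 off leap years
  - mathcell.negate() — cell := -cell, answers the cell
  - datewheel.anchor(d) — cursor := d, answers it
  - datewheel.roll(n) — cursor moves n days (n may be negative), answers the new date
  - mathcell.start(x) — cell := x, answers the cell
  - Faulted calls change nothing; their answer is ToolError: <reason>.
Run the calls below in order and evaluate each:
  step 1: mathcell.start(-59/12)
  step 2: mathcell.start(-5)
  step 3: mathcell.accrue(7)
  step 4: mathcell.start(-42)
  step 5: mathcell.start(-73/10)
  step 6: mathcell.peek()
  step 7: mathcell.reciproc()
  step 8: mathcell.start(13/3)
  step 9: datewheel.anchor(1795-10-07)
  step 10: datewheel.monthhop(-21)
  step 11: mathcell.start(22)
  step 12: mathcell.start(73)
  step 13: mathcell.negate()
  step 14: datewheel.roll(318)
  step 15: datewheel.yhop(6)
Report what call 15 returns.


Answer: 1800-11-21

Derivation:
;; start(x→-59/12) == -59/12
;; start(x→-5) == -5
;; accrue(x→7) == 2
;; start(x→-42) == -42
;; start(x→-73/10) == -73/10
;; peek() == -73/10
;; reciproc() == -10/73
;; start(x→13/3) == 13/3
;; anchor(d→1795-10-07) == 1795-10-07
;; monthhop(n→-21) == 1794-01-07
;; start(x→22) == 22
;; start(x→73) == 73
;; negate() == -73
;; roll(n→318) == 1794-11-21
;; yhop(n→6) == 1800-11-21


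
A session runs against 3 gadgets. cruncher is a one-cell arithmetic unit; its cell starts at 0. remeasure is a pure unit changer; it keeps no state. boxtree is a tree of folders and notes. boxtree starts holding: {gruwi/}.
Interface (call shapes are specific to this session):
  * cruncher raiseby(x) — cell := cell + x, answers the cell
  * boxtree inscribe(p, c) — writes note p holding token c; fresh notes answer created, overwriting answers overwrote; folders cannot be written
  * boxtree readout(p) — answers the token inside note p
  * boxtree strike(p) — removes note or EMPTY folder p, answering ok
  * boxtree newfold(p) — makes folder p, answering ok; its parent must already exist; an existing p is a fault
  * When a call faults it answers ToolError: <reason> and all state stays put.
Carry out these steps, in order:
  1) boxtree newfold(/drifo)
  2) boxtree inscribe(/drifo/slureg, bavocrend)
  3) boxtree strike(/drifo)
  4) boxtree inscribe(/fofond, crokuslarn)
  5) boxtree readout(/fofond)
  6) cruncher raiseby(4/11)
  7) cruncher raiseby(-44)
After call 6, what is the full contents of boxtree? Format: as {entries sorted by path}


Answer: {drifo/, drifo/slureg=bavocrend, fofond=crokuslarn, gruwi/}

Derivation:
$ boxtree newfold p: /drifo
:: ok
$ boxtree inscribe p: /drifo/slureg c: bavocrend
:: created
$ boxtree strike p: /drifo
:: ToolError: not empty
$ boxtree inscribe p: /fofond c: crokuslarn
:: created
$ boxtree readout p: /fofond
:: crokuslarn
$ cruncher raiseby x: 4/11
:: 4/11
$ cruncher raiseby x: -44
:: -480/11


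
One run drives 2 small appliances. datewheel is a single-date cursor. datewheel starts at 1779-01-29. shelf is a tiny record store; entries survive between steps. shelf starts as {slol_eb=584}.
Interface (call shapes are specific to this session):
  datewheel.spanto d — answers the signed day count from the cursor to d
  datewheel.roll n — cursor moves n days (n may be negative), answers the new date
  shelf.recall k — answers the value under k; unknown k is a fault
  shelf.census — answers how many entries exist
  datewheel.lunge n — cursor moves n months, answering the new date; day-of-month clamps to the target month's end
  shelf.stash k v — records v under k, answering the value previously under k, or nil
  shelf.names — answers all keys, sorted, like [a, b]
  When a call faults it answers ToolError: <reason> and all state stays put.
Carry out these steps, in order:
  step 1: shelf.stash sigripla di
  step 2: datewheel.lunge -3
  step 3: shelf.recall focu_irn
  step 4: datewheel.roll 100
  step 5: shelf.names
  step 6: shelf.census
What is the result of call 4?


Answer: 1779-02-06

Derivation:
Do: shelf.stash[k→sigripla; v→di]
See: nil
Do: datewheel.lunge[n→-3]
See: 1778-10-29
Do: shelf.recall[k→focu_irn]
See: ToolError: no such key focu_irn
Do: datewheel.roll[n→100]
See: 1779-02-06
Do: shelf.names[]
See: [sigripla, slol_eb]
Do: shelf.census[]
See: 2


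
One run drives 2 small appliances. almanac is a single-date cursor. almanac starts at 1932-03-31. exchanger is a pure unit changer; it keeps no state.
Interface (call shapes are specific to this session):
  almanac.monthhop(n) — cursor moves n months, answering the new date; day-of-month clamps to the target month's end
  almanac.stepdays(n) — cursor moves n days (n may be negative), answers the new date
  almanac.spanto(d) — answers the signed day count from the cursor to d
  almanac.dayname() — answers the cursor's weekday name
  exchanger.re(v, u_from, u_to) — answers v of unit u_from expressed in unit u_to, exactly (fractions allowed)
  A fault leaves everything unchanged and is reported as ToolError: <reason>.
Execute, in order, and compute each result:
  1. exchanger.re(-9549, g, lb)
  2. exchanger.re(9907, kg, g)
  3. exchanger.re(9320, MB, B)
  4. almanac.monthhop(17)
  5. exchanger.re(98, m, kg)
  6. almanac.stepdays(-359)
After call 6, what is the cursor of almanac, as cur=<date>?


I use exchanger.re with v: -9549, u_from: g, u_to: lb, — result: -954900000/45359237.
Invoking exchanger.re with v: 9907, u_from: kg, u_to: g, and see 9907000.
Now I run exchanger.re with v: 9320, u_from: MB, u_to: B, → 9320000000.
I use almanac.monthhop with n: 17, and get 1933-08-31.
Invoking exchanger.re with v: 98, u_from: m, u_to: kg, yielding ToolError: incompatible units.
I invoke almanac.stepdays with n: -359, — result: 1932-09-06.

Answer: cur=1932-09-06


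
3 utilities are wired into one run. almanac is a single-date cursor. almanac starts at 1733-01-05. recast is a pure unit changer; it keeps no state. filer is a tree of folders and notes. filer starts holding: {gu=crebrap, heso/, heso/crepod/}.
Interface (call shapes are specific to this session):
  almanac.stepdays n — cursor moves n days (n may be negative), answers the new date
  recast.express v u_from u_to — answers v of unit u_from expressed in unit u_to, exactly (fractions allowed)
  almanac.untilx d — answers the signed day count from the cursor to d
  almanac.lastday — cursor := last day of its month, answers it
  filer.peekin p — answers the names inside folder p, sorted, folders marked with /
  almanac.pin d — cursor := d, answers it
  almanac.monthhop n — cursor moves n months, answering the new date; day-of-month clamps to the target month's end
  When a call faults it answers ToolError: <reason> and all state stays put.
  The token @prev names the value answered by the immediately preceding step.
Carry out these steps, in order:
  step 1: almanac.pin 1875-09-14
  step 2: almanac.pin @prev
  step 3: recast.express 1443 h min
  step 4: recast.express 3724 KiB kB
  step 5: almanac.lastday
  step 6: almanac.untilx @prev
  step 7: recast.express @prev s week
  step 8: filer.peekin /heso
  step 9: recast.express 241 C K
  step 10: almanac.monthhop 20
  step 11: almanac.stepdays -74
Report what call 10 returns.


CALL pin[d='1875-09-14']
RET  1875-09-14
CALL pin[d='@prev']
RET  1875-09-14
CALL express[v='1443'; u_from='h'; u_to='min']
RET  86580
CALL express[v='3724'; u_from='KiB'; u_to='kB']
RET  476672/125
CALL lastday[]
RET  1875-09-30
CALL untilx[d='@prev']
RET  0
CALL express[v='@prev'; u_from='s'; u_to='week']
RET  0
CALL peekin[p='/heso']
RET  [crepod/]
CALL express[v='241'; u_from='C'; u_to='K']
RET  10283/20
CALL monthhop[n='20']
RET  1877-05-30
CALL stepdays[n='-74']
RET  1877-03-17

Answer: 1877-05-30


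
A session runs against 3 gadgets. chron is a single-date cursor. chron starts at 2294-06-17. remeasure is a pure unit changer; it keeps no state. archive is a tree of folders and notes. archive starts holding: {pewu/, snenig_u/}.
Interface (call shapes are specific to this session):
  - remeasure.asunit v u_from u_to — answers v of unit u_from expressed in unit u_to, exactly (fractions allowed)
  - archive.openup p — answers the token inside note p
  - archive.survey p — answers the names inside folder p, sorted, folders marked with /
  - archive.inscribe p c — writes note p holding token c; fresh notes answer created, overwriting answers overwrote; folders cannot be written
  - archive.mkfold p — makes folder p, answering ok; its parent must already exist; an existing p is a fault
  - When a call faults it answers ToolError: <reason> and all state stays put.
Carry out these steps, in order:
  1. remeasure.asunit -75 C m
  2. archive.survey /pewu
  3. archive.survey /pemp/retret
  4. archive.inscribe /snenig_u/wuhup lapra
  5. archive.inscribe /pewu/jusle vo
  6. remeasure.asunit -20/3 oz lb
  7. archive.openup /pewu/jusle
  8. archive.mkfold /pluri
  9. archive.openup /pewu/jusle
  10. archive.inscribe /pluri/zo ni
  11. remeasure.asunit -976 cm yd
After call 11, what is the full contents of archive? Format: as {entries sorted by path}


I run remeasure.asunit passing v=-75, u_from=C, u_to=m, and observe ToolError: incompatible units.
Calling archive.survey passing p=/pewu, which returns [].
I run archive.survey passing p=/pemp/retret, — result: ToolError: not found.
I run archive.inscribe passing p=/snenig_u/wuhup, c=lapra, yielding created.
Then archive.inscribe passing p=/pewu/jusle, c=vo, giving created.
I try remeasure.asunit passing v=-20/3, u_from=oz, u_to=lb, yielding -5/12.
Now I run archive.openup passing p=/pewu/jusle, and see vo.
I invoke archive.mkfold passing p=/pluri, giving ok.
Invoking archive.openup passing p=/pewu/jusle, yielding vo.
I use archive.inscribe passing p=/pluri/zo, c=ni, — result: created.
Next I call remeasure.asunit passing v=-976, u_from=cm, u_to=yd: -12200/1143.

Answer: {pewu/, pewu/jusle=vo, pluri/, pluri/zo=ni, snenig_u/, snenig_u/wuhup=lapra}


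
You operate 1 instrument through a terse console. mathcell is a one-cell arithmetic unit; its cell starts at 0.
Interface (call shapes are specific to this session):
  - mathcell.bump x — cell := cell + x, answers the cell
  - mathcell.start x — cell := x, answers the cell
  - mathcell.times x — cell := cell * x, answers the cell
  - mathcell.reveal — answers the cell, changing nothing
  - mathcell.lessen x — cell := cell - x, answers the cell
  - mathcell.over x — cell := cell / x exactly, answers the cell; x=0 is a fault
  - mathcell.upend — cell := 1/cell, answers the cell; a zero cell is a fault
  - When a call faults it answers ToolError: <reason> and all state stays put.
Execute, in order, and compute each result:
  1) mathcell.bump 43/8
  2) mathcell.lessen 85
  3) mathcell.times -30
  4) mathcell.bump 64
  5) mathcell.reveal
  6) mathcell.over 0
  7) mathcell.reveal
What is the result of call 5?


-> mathcell.bump(x=43/8)
<- 43/8
-> mathcell.lessen(x=85)
<- -637/8
-> mathcell.times(x=-30)
<- 9555/4
-> mathcell.bump(x=64)
<- 9811/4
-> mathcell.reveal()
<- 9811/4
-> mathcell.over(x=0)
<- ToolError: division by zero
-> mathcell.reveal()
<- 9811/4

Answer: 9811/4


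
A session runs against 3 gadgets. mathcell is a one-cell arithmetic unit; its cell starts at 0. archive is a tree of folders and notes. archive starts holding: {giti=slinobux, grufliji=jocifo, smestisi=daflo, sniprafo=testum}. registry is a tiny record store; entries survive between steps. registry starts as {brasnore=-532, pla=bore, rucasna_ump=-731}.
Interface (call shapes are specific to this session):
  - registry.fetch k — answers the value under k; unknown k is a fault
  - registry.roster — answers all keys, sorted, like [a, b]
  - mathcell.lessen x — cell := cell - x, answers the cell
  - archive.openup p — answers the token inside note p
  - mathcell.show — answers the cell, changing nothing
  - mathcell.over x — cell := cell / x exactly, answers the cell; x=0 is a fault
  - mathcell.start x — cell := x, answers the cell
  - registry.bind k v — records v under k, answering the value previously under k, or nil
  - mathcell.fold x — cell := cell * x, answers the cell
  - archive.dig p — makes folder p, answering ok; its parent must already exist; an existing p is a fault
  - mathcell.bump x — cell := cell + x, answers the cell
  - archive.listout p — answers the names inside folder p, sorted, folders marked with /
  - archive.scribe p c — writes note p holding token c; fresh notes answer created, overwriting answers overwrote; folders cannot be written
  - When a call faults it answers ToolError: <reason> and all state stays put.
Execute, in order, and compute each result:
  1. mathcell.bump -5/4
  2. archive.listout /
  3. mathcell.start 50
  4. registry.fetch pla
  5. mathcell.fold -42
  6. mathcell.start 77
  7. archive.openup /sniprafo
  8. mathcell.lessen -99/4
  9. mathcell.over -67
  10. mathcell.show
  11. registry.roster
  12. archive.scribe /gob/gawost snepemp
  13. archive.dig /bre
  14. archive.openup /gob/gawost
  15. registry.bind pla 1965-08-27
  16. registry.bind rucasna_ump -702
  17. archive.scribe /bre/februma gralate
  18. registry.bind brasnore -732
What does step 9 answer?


CALL mathcell.bump[x='-5/4']
RET  -5/4
CALL archive.listout[p='/']
RET  [giti, grufliji, smestisi, sniprafo]
CALL mathcell.start[x='50']
RET  50
CALL registry.fetch[k='pla']
RET  bore
CALL mathcell.fold[x='-42']
RET  -2100
CALL mathcell.start[x='77']
RET  77
CALL archive.openup[p='/sniprafo']
RET  testum
CALL mathcell.lessen[x='-99/4']
RET  407/4
CALL mathcell.over[x='-67']
RET  -407/268
CALL mathcell.show[]
RET  -407/268
CALL registry.roster[]
RET  [brasnore, pla, rucasna_ump]
CALL archive.scribe[p='/gob/gawost'; c='snepemp']
RET  ToolError: no parent
CALL archive.dig[p='/bre']
RET  ok
CALL archive.openup[p='/gob/gawost']
RET  ToolError: not found
CALL registry.bind[k='pla'; v='1965-08-27']
RET  bore
CALL registry.bind[k='rucasna_ump'; v='-702']
RET  -731
CALL archive.scribe[p='/bre/februma'; c='gralate']
RET  created
CALL registry.bind[k='brasnore'; v='-732']
RET  -532

Answer: -407/268


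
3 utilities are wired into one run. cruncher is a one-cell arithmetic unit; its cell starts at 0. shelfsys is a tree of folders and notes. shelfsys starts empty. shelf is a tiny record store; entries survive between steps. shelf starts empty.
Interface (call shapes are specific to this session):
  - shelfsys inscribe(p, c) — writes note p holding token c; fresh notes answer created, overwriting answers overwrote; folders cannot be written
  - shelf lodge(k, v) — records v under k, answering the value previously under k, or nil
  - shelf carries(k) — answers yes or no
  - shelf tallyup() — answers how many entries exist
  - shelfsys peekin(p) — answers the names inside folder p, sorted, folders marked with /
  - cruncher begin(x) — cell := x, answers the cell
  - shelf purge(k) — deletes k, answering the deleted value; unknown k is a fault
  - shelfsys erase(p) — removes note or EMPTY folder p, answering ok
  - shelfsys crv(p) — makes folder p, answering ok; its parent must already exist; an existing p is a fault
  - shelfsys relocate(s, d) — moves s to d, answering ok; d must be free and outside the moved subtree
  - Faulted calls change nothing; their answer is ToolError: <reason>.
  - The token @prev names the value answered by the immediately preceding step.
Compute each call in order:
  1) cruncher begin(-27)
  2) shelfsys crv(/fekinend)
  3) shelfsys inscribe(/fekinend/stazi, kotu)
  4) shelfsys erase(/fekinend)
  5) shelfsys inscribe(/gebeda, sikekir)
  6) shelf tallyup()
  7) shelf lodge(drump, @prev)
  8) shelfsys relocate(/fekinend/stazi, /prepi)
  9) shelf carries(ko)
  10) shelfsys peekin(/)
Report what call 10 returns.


$ cruncher begin -27
= -27
$ shelfsys crv /fekinend
= ok
$ shelfsys inscribe /fekinend/stazi kotu
= created
$ shelfsys erase /fekinend
= ToolError: not empty
$ shelfsys inscribe /gebeda sikekir
= created
$ shelf tallyup
= 0
$ shelf lodge drump @prev
= nil
$ shelfsys relocate /fekinend/stazi /prepi
= ok
$ shelf carries ko
= no
$ shelfsys peekin /
= [fekinend/, gebeda, prepi]

Answer: [fekinend/, gebeda, prepi]


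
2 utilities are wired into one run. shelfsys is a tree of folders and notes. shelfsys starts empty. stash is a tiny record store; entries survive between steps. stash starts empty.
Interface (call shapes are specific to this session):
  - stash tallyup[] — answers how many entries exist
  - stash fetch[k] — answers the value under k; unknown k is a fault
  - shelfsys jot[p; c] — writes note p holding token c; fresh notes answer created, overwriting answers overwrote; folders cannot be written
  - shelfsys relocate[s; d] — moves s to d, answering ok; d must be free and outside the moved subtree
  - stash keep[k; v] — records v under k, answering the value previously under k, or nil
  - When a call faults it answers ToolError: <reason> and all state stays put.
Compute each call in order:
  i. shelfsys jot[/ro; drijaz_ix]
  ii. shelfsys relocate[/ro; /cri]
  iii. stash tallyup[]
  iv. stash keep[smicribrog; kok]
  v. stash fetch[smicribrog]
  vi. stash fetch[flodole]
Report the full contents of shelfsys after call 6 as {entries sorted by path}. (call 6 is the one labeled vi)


-> shelfsys jot(/ro, drijaz_ix)
<- created
-> shelfsys relocate(/ro, /cri)
<- ok
-> stash tallyup()
<- 0
-> stash keep(smicribrog, kok)
<- nil
-> stash fetch(smicribrog)
<- kok
-> stash fetch(flodole)
<- ToolError: no such key flodole

Answer: {cri=drijaz_ix}


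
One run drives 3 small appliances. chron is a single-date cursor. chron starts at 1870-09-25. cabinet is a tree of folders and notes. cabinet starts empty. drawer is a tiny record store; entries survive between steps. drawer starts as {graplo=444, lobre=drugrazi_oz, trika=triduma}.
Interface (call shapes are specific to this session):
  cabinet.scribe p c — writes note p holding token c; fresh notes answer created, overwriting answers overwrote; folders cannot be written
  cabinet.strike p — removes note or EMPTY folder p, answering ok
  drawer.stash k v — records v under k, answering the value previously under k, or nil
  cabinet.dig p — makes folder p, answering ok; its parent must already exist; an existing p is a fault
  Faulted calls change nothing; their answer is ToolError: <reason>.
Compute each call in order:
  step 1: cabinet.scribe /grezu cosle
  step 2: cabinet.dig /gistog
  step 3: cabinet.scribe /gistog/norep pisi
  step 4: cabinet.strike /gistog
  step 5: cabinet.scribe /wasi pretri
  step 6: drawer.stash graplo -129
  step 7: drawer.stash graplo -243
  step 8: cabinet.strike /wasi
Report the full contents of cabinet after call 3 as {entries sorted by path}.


Act: cabinet.scribe[p→/grezu; c→cosle]
Obs: created
Act: cabinet.dig[p→/gistog]
Obs: ok
Act: cabinet.scribe[p→/gistog/norep; c→pisi]
Obs: created
Act: cabinet.strike[p→/gistog]
Obs: ToolError: not empty
Act: cabinet.scribe[p→/wasi; c→pretri]
Obs: created
Act: drawer.stash[k→graplo; v→-129]
Obs: 444
Act: drawer.stash[k→graplo; v→-243]
Obs: -129
Act: cabinet.strike[p→/wasi]
Obs: ok

Answer: {gistog/, gistog/norep=pisi, grezu=cosle}


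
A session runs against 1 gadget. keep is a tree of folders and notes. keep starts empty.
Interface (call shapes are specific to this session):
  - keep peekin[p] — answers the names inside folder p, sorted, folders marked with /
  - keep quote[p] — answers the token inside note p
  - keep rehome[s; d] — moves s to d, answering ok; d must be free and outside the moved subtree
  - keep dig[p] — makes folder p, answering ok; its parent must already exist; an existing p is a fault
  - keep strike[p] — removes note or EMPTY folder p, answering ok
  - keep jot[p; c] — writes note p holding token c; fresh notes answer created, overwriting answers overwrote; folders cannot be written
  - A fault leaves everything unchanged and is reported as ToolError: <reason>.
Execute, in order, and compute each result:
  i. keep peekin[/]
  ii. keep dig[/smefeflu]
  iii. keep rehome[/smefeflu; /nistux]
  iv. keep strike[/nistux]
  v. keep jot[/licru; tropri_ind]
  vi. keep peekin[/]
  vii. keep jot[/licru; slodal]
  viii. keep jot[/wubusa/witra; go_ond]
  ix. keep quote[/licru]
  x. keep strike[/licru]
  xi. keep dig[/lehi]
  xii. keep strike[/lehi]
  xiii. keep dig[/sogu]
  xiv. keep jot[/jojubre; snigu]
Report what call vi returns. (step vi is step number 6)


Answer: [licru]

Derivation:
% keep peekin(p=/) -> []
% keep dig(p=/smefeflu) -> ok
% keep rehome(s=/smefeflu, d=/nistux) -> ok
% keep strike(p=/nistux) -> ok
% keep jot(p=/licru, c=tropri_ind) -> created
% keep peekin(p=/) -> [licru]
% keep jot(p=/licru, c=slodal) -> overwrote
% keep jot(p=/wubusa/witra, c=go_ond) -> ToolError: no parent
% keep quote(p=/licru) -> slodal
% keep strike(p=/licru) -> ok
% keep dig(p=/lehi) -> ok
% keep strike(p=/lehi) -> ok
% keep dig(p=/sogu) -> ok
% keep jot(p=/jojubre, c=snigu) -> created


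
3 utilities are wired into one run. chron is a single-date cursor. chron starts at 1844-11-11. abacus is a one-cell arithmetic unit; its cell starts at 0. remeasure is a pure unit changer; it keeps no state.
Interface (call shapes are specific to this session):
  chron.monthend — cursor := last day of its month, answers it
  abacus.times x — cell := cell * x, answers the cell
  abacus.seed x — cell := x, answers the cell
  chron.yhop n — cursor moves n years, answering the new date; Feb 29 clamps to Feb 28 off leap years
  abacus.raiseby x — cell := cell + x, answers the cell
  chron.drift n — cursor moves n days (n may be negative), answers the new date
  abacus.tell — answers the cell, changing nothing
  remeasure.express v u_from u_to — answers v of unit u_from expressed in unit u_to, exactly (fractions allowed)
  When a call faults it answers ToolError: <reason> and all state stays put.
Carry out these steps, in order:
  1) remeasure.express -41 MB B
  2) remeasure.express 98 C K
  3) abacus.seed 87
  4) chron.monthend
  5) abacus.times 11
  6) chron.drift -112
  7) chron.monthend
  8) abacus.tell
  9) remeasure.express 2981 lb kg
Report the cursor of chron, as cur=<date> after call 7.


Answer: cur=1844-08-31

Derivation:
>>> express v=-41 u_from=MB u_to=B
:: -41000000
>>> express v=98 u_from=C u_to=K
:: 7423/20
>>> seed x=87
:: 87
>>> monthend
:: 1844-11-30
>>> times x=11
:: 957
>>> drift n=-112
:: 1844-08-10
>>> monthend
:: 1844-08-31
>>> tell
:: 957
>>> express v=2981 u_from=lb u_to=kg
:: 135215885497/100000000


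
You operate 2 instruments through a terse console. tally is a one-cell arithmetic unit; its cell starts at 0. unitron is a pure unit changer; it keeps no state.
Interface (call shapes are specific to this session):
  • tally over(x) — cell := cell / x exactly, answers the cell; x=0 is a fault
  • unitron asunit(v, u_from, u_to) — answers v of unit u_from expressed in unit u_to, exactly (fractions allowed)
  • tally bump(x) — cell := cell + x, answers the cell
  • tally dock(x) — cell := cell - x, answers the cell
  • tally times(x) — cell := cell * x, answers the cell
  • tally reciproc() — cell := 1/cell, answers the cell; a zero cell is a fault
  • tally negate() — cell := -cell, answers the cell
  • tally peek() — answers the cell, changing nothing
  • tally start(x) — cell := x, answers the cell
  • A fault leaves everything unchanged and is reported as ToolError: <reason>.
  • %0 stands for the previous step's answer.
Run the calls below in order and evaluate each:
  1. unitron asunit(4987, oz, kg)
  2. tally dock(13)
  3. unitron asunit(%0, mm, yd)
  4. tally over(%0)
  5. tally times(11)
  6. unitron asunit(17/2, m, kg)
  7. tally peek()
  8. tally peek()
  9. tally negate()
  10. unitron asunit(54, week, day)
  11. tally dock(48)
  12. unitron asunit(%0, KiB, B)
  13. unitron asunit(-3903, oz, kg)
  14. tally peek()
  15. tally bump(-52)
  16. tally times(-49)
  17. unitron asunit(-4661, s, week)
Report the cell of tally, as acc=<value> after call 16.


-> unitron asunit(v: 4987, u_from: oz, u_to: kg)
<- 226206514919/1600000000
-> tally dock(x: 13)
<- -13
-> unitron asunit(v: %0, u_from: mm, u_to: yd)
<- -65/4572
-> tally over(x: %0)
<- 4572/5
-> tally times(x: 11)
<- 50292/5
-> unitron asunit(v: 17/2, u_from: m, u_to: kg)
<- ToolError: incompatible units
-> tally peek()
<- 50292/5
-> tally peek()
<- 50292/5
-> tally negate()
<- -50292/5
-> unitron asunit(v: 54, u_from: week, u_to: day)
<- 378
-> tally dock(x: 48)
<- -50532/5
-> unitron asunit(v: %0, u_from: KiB, u_to: B)
<- -51744768/5
-> unitron asunit(v: -3903, u_from: oz, u_to: kg)
<- -177037102011/1600000000
-> tally peek()
<- -50532/5
-> tally bump(x: -52)
<- -50792/5
-> tally times(x: -49)
<- 2488808/5
-> unitron asunit(v: -4661, u_from: s, u_to: week)
<- -4661/604800

Answer: acc=2488808/5


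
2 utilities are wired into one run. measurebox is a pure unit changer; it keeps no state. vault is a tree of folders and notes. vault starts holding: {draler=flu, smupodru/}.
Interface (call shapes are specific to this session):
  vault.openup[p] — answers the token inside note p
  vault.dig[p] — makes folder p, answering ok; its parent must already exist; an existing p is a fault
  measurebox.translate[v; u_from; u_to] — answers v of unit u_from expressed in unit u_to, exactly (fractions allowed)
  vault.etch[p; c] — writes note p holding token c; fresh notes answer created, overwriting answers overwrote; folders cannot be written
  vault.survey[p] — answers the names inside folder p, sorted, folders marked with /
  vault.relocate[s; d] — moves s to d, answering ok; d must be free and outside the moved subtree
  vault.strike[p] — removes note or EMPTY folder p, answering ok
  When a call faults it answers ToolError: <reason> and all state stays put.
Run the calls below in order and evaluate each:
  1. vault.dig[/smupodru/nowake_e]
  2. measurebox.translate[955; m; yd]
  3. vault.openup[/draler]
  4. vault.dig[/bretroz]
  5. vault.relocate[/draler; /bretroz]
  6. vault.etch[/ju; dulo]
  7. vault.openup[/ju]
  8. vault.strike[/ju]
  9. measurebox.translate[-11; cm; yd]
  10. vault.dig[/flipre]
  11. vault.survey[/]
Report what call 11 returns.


Act: vault.dig[p=/smupodru/nowake_e]
Obs: ok
Act: measurebox.translate[v=955; u_from=m; u_to=yd]
Obs: 1193750/1143
Act: vault.openup[p=/draler]
Obs: flu
Act: vault.dig[p=/bretroz]
Obs: ok
Act: vault.relocate[s=/draler; d=/bretroz]
Obs: ToolError: exists
Act: vault.etch[p=/ju; c=dulo]
Obs: created
Act: vault.openup[p=/ju]
Obs: dulo
Act: vault.strike[p=/ju]
Obs: ok
Act: measurebox.translate[v=-11; u_from=cm; u_to=yd]
Obs: -275/2286
Act: vault.dig[p=/flipre]
Obs: ok
Act: vault.survey[p=/]
Obs: [bretroz/, draler, flipre/, smupodru/]

Answer: [bretroz/, draler, flipre/, smupodru/]


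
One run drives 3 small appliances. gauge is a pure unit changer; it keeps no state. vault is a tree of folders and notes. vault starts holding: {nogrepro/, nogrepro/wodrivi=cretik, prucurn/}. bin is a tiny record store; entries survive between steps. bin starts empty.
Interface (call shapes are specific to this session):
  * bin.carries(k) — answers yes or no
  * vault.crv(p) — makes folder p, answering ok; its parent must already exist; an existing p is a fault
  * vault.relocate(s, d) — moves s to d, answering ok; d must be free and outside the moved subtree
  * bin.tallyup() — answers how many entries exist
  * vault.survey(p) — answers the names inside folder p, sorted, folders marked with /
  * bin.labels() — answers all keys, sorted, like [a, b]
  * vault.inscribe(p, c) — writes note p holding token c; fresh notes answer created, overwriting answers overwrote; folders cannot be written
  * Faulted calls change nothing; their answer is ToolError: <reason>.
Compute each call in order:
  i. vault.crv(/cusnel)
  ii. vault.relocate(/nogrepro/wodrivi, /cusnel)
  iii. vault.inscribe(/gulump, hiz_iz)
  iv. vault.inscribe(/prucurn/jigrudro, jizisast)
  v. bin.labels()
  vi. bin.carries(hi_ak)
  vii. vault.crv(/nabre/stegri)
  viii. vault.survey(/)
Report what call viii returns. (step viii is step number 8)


Answer: [cusnel/, gulump, nogrepro/, prucurn/]

Derivation:
>>> crv p→/cusnel
[out] ok
>>> relocate s→/nogrepro/wodrivi d→/cusnel
[out] ToolError: exists
>>> inscribe p→/gulump c→hiz_iz
[out] created
>>> inscribe p→/prucurn/jigrudro c→jizisast
[out] created
>>> labels
[out] []
>>> carries k→hi_ak
[out] no
>>> crv p→/nabre/stegri
[out] ToolError: no parent
>>> survey p→/
[out] [cusnel/, gulump, nogrepro/, prucurn/]


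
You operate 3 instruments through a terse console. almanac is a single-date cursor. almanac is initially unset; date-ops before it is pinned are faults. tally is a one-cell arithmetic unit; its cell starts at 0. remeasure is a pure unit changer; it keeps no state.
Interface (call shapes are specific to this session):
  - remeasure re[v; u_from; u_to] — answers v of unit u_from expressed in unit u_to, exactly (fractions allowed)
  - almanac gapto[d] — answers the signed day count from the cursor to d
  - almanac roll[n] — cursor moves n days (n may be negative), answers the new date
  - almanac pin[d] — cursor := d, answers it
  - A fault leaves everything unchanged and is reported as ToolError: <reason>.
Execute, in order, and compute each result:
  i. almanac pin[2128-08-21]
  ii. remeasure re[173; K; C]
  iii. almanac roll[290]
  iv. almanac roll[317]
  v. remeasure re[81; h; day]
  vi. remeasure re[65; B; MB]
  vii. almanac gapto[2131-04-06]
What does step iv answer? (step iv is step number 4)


>>> almanac pin d='2128-08-21'
= 2128-08-21
>>> remeasure re v='173' u_from='K' u_to='C'
= -2003/20
>>> almanac roll n='290'
= 2129-06-07
>>> almanac roll n='317'
= 2130-04-20
>>> remeasure re v='81' u_from='h' u_to='day'
= 27/8
>>> remeasure re v='65' u_from='B' u_to='MB'
= 13/200000
>>> almanac gapto d='2131-04-06'
= 351

Answer: 2130-04-20


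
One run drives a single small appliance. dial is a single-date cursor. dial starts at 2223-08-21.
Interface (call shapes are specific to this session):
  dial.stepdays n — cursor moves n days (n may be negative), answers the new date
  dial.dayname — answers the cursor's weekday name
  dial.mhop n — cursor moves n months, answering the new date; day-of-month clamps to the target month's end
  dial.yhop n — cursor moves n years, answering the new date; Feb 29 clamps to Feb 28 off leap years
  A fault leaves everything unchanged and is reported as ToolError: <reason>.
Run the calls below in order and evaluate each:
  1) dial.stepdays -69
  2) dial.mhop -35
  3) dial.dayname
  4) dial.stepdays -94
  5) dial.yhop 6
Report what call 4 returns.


-- 1. dial.stepdays(n='-69') => 2223-06-13
-- 2. dial.mhop(n='-35') => 2220-07-13
-- 3. dial.dayname() => Thursday
-- 4. dial.stepdays(n='-94') => 2220-04-10
-- 5. dial.yhop(n='6') => 2226-04-10

Answer: 2220-04-10


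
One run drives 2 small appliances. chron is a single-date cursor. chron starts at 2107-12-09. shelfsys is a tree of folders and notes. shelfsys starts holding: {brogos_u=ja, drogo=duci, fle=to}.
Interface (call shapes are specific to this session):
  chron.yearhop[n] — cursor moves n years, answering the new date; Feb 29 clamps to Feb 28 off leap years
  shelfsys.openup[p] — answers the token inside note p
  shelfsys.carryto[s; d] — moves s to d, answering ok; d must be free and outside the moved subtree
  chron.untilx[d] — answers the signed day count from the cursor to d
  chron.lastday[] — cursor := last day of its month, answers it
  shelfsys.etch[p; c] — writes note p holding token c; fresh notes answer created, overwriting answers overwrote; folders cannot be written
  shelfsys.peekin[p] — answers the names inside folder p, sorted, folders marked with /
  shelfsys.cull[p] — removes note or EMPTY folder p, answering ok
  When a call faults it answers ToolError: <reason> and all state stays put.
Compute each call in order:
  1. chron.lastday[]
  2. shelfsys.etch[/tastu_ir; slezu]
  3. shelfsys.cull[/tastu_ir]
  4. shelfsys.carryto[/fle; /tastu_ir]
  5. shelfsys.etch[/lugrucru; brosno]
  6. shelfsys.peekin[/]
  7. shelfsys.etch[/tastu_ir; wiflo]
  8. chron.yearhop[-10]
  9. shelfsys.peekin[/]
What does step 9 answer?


-- 1. lastday() == 2107-12-31
-- 2. etch(p='/tastu_ir', c='slezu') == created
-- 3. cull(p='/tastu_ir') == ok
-- 4. carryto(s='/fle', d='/tastu_ir') == ok
-- 5. etch(p='/lugrucru', c='brosno') == created
-- 6. peekin(p='/') == [brogos_u, drogo, lugrucru, tastu_ir]
-- 7. etch(p='/tastu_ir', c='wiflo') == overwrote
-- 8. yearhop(n='-10') == 2097-12-31
-- 9. peekin(p='/') == [brogos_u, drogo, lugrucru, tastu_ir]

Answer: [brogos_u, drogo, lugrucru, tastu_ir]


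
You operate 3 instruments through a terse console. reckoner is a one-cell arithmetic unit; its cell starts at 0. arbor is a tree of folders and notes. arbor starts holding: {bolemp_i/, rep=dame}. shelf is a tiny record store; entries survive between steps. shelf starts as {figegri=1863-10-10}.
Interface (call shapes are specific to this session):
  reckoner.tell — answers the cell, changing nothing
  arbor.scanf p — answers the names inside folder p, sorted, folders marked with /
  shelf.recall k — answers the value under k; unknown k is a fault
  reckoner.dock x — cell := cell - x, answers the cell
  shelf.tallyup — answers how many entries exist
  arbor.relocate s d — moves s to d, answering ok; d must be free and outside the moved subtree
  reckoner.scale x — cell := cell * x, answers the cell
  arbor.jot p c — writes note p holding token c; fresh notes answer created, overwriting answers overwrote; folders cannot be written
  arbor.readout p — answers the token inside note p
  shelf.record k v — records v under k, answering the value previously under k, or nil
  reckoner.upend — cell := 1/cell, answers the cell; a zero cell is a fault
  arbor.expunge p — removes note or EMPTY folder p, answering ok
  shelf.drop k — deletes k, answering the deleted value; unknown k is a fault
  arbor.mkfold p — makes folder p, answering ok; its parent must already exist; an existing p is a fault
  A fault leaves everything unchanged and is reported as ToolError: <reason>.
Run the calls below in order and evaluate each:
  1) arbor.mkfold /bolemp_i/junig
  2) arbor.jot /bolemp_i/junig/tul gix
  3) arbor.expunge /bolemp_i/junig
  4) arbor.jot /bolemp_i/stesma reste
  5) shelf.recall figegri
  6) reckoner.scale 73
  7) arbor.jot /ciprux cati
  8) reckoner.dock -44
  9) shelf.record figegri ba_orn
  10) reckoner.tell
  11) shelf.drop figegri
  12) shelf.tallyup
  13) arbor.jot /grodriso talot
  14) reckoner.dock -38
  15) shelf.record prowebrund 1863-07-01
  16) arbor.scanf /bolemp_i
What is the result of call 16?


Answer: [junig/, stesma]

Derivation:
Do: mkfold[p: /bolemp_i/junig]
See: ok
Do: jot[p: /bolemp_i/junig/tul; c: gix]
See: created
Do: expunge[p: /bolemp_i/junig]
See: ToolError: not empty
Do: jot[p: /bolemp_i/stesma; c: reste]
See: created
Do: recall[k: figegri]
See: 1863-10-10
Do: scale[x: 73]
See: 0
Do: jot[p: /ciprux; c: cati]
See: created
Do: dock[x: -44]
See: 44
Do: record[k: figegri; v: ba_orn]
See: 1863-10-10
Do: tell[]
See: 44
Do: drop[k: figegri]
See: ba_orn
Do: tallyup[]
See: 0
Do: jot[p: /grodriso; c: talot]
See: created
Do: dock[x: -38]
See: 82
Do: record[k: prowebrund; v: 1863-07-01]
See: nil
Do: scanf[p: /bolemp_i]
See: [junig/, stesma]
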